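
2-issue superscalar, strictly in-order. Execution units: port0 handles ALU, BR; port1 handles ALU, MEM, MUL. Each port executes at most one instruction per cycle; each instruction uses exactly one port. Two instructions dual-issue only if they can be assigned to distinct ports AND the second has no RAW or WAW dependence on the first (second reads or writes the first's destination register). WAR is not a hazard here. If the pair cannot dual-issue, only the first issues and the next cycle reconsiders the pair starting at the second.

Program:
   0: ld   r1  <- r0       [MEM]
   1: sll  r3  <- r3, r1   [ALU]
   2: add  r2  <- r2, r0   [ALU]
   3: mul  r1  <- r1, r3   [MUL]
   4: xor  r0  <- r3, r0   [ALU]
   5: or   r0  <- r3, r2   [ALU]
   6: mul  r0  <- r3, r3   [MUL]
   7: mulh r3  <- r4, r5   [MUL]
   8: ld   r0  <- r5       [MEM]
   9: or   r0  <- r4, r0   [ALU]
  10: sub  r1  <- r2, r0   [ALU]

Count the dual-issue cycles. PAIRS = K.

PAIRS = 2

t=0 i0:ld.MEM ; RAW r1
t=1 i1+i2:sll.ALU+add.ALU ; 2-wide
t=2 i3+i4:mul.MUL+xor.ALU ; 2-wide
t=3 i5:or.ALU ; WAW r0
t=4 i6:mul.MUL ; no-port MUL/MUL
t=5 i7:mulh.MUL ; no-port MUL/MEM
t=6 i8:ld.MEM ; RAW+WAW r0
t=7 i9:or.ALU ; RAW r0
t=8 i10:sub.ALU ; tail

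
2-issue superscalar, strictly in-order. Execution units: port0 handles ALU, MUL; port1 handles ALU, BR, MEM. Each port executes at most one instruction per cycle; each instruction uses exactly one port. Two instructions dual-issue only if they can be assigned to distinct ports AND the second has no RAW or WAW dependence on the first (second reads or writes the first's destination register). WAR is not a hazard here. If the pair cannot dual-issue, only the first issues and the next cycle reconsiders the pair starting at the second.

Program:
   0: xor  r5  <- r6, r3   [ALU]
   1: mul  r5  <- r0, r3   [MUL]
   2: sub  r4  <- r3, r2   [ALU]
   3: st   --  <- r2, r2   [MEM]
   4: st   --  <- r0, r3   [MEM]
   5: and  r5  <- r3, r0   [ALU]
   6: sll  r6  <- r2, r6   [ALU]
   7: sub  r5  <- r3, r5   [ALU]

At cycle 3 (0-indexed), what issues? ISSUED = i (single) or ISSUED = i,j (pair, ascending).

0. xor.ALU @i0  | WAW r5
1. mul.MUL sub.ALU @i1/i2  | 2-wide
2. st.MEM @i3  | no-port MEM/MEM
3. st.MEM and.ALU @i4/i5  | 2-wide
4. sll.ALU sub.ALU @i6/i7  | 2-wide

ISSUED = 4,5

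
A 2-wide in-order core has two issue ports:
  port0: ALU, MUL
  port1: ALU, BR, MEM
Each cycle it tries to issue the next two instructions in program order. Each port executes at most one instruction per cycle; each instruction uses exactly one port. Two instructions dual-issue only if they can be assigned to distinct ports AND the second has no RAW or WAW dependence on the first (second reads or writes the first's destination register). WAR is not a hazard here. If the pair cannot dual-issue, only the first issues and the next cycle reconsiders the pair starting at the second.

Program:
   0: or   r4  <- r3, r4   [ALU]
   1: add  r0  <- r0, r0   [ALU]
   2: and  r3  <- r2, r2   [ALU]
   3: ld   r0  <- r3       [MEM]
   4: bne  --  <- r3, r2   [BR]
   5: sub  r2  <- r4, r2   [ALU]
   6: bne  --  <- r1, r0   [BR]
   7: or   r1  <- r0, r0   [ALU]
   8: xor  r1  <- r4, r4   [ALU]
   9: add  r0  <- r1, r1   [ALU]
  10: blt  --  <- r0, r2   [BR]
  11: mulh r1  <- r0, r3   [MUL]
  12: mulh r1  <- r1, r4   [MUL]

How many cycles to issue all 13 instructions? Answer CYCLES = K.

t=0 i0+i1:or.ALU/add.ALU ; 2-wide
t=1 i2:and.ALU ; RAW r3
t=2 i3:ld.MEM ; no-port MEM/BR
t=3 i4+i5:bne.BR/sub.ALU ; 2-wide
t=4 i6+i7:bne.BR/or.ALU ; 2-wide
t=5 i8:xor.ALU ; RAW r1
t=6 i9:add.ALU ; RAW r0
t=7 i10+i11:blt.BR/mulh.MUL ; 2-wide
t=8 i12:mulh.MUL ; tail

CYCLES = 9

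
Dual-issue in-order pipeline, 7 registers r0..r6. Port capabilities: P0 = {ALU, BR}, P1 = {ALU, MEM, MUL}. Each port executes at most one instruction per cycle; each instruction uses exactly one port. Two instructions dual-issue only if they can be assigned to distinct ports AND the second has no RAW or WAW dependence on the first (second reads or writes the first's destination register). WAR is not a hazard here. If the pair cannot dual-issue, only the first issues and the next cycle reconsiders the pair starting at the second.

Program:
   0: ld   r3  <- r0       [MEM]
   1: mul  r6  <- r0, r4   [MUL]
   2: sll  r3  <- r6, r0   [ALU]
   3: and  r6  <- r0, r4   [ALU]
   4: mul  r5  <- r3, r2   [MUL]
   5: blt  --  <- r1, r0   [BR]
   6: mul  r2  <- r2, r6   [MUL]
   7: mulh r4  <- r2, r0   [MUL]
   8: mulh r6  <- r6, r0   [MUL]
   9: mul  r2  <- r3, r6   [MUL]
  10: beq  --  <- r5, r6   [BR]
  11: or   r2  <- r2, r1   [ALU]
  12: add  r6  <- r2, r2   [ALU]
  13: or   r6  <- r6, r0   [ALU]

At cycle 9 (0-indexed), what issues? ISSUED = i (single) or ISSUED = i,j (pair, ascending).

c0: i0 ld.MEM  no-port MEM/MUL
c1: i1 mul.MUL  RAW r6
c2: i2/i3 sll.ALU/and.ALU  2-wide
c3: i4/i5 mul.MUL/blt.BR  2-wide
c4: i6 mul.MUL  no-port MUL/MUL
c5: i7 mulh.MUL  no-port MUL/MUL
c6: i8 mulh.MUL  no-port MUL/MUL
c7: i9/i10 mul.MUL/beq.BR  2-wide
c8: i11 or.ALU  RAW r2
c9: i12 add.ALU  RAW+WAW r6
c10: i13 or.ALU  tail

ISSUED = 12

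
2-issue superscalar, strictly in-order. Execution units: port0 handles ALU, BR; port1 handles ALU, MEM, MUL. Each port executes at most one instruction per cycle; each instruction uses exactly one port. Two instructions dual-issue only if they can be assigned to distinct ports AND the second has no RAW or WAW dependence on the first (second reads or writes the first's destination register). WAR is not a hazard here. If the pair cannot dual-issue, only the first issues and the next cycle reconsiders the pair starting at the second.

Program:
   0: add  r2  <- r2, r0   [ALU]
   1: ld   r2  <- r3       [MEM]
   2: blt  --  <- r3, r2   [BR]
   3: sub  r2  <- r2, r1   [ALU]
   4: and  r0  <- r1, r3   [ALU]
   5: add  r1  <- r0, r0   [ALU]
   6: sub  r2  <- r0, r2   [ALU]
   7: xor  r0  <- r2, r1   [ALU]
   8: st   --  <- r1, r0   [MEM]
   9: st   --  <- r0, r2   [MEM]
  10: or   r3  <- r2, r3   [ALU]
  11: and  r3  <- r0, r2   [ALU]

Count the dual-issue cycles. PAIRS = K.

PAIRS = 3

#0 head=0: add.ALU i0 WAW r2
#1 head=1: ld.MEM i1 RAW r2
#2 head=2: blt.BR sub.ALU i2+i3 dual
#3 head=4: and.ALU i4 RAW r0
#4 head=5: add.ALU sub.ALU i5+i6 dual
#5 head=7: xor.ALU i7 RAW r0
#6 head=8: st.MEM i8 no-port MEM/MEM
#7 head=9: st.MEM or.ALU i9+i10 dual
#8 head=11: and.ALU i11 tail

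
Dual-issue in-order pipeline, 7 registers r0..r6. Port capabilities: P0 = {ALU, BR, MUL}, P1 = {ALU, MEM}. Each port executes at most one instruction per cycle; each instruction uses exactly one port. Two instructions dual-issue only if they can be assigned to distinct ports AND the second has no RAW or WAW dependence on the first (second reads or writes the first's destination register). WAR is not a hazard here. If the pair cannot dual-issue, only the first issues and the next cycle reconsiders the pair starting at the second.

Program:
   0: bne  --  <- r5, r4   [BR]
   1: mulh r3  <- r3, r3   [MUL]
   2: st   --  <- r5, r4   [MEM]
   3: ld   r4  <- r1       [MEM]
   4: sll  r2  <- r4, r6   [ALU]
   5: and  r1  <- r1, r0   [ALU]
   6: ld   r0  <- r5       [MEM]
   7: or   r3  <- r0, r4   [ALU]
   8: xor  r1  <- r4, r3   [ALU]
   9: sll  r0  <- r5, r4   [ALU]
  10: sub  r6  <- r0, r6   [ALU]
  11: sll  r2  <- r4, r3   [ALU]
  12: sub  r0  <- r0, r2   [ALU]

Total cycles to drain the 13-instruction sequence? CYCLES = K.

t=0 i0:bne.BR ; no-port BR/MUL
t=1 i1,i2:mulh.MUL+st.MEM ; pair
t=2 i3:ld.MEM ; RAW r4
t=3 i4,i5:sll.ALU+and.ALU ; pair
t=4 i6:ld.MEM ; RAW r0
t=5 i7:or.ALU ; RAW r3
t=6 i8,i9:xor.ALU+sll.ALU ; pair
t=7 i10,i11:sub.ALU+sll.ALU ; pair
t=8 i12:sub.ALU ; tail

CYCLES = 9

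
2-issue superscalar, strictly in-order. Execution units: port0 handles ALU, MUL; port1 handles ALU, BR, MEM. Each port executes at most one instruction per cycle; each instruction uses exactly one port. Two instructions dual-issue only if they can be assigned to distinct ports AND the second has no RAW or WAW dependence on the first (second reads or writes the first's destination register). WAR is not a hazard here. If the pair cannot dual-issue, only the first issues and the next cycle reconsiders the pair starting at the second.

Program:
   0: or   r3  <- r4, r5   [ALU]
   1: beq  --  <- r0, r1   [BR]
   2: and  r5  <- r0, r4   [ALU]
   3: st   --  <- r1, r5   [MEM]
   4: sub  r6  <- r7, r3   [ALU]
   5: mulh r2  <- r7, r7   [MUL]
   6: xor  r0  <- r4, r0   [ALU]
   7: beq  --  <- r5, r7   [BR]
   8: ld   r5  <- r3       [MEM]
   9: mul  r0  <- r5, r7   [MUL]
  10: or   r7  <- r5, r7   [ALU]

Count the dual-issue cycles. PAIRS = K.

[0] i0+i1  or;beq  -- pair
[1] i2  and  -- RAW r5
[2] i3+i4  st;sub  -- pair
[3] i5+i6  mulh;xor  -- pair
[4] i7  beq  -- no-port BR/MEM
[5] i8  ld  -- RAW r5
[6] i9+i10  mul;or  -- pair

PAIRS = 4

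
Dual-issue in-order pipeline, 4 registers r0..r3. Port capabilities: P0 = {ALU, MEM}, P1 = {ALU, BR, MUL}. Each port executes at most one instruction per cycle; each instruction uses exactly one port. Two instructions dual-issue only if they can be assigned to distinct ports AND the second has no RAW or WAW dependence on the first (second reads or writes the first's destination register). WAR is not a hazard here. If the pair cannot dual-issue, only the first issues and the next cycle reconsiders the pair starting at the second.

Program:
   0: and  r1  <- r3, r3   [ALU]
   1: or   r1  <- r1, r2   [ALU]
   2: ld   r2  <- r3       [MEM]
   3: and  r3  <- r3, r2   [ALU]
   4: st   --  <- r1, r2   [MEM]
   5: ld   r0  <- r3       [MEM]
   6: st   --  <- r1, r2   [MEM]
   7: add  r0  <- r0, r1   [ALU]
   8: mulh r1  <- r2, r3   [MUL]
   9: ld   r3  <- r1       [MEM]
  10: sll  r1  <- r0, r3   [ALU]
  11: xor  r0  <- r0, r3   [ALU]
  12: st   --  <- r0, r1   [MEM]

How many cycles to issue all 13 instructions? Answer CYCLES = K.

t=0 i0:and.ALU ; RAW+WAW r1
t=1 i1/i2:or.ALU;ld.MEM ; 2-wide
t=2 i3/i4:and.ALU;st.MEM ; 2-wide
t=3 i5:ld.MEM ; no-port MEM/MEM
t=4 i6/i7:st.MEM;add.ALU ; 2-wide
t=5 i8:mulh.MUL ; RAW r1
t=6 i9:ld.MEM ; RAW r3
t=7 i10/i11:sll.ALU;xor.ALU ; 2-wide
t=8 i12:st.MEM ; tail

CYCLES = 9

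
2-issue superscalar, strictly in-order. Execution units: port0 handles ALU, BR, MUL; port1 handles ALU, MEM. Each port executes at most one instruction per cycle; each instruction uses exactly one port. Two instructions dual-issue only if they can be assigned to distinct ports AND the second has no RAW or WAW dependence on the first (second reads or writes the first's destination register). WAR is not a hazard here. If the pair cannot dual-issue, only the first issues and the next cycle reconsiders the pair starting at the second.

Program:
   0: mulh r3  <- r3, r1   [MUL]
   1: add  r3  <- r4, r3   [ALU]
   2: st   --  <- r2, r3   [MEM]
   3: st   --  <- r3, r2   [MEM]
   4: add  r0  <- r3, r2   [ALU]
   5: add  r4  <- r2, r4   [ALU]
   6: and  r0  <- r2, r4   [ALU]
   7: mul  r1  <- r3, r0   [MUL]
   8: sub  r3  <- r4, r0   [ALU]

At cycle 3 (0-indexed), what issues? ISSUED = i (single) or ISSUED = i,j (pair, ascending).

#0 head=0: mulh.MUL i0 RAW+WAW r3
#1 head=1: add.ALU i1 RAW r3
#2 head=2: st.MEM i2 no-port MEM/MEM
#3 head=3: st.MEM+add.ALU i3,i4 dual
#4 head=5: add.ALU i5 RAW r4
#5 head=6: and.ALU i6 RAW r0
#6 head=7: mul.MUL+sub.ALU i7,i8 dual

ISSUED = 3,4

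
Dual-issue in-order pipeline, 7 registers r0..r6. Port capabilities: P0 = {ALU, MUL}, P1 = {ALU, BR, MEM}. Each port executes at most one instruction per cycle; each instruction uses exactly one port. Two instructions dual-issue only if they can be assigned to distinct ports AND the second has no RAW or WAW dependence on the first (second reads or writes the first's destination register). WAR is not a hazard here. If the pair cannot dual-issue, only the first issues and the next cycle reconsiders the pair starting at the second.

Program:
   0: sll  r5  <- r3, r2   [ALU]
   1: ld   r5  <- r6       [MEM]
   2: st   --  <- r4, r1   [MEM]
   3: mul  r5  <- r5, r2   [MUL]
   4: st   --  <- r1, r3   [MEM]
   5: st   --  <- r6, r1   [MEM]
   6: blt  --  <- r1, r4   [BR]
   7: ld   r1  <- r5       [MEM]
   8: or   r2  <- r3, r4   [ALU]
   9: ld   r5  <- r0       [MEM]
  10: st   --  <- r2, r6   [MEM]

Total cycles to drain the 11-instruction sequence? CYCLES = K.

CYCLES = 9

#0 head=0: sll i0 WAW r5
#1 head=1: ld i1 no-port MEM/MEM
#2 head=2: st;mul i2/i3 2-wide
#3 head=4: st i4 no-port MEM/MEM
#4 head=5: st i5 no-port MEM/BR
#5 head=6: blt i6 no-port BR/MEM
#6 head=7: ld;or i7/i8 2-wide
#7 head=9: ld i9 no-port MEM/MEM
#8 head=10: st i10 tail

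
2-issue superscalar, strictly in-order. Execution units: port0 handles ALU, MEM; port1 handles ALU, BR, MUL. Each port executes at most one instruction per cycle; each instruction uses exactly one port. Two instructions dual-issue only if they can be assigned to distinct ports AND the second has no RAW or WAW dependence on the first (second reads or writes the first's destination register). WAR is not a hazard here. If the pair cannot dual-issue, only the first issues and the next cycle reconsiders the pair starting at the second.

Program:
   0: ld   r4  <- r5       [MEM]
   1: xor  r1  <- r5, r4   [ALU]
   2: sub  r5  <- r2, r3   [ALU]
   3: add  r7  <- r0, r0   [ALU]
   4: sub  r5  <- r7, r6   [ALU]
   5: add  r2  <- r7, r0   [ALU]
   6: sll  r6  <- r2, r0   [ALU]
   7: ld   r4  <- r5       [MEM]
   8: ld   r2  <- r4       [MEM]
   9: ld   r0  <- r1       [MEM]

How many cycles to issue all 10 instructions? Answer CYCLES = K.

CYCLES = 7

#0 head=0: ld.MEM i0 RAW r4
#1 head=1: xor.ALU+sub.ALU i1,i2 pair
#2 head=3: add.ALU i3 RAW r7
#3 head=4: sub.ALU+add.ALU i4,i5 pair
#4 head=6: sll.ALU+ld.MEM i6,i7 pair
#5 head=8: ld.MEM i8 no-port MEM/MEM
#6 head=9: ld.MEM i9 tail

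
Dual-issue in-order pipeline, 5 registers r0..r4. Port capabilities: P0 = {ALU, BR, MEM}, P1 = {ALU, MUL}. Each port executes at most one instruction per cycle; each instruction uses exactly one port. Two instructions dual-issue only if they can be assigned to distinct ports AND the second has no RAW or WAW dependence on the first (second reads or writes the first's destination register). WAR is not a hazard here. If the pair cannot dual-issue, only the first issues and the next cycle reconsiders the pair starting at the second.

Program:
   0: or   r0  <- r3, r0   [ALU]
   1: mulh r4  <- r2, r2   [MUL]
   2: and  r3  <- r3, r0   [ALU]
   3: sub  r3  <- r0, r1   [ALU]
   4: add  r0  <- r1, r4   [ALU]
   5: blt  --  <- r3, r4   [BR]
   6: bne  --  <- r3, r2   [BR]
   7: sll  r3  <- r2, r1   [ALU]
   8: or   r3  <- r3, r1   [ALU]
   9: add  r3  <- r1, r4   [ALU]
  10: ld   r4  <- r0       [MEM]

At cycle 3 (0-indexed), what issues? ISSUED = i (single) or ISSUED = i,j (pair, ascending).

ISSUED = 5

[0] i0+i1  or mulh  -- pair
[1] i2  and  -- WAW r3
[2] i3+i4  sub add  -- pair
[3] i5  blt  -- no-port BR/BR
[4] i6+i7  bne sll  -- pair
[5] i8  or  -- WAW r3
[6] i9+i10  add ld  -- pair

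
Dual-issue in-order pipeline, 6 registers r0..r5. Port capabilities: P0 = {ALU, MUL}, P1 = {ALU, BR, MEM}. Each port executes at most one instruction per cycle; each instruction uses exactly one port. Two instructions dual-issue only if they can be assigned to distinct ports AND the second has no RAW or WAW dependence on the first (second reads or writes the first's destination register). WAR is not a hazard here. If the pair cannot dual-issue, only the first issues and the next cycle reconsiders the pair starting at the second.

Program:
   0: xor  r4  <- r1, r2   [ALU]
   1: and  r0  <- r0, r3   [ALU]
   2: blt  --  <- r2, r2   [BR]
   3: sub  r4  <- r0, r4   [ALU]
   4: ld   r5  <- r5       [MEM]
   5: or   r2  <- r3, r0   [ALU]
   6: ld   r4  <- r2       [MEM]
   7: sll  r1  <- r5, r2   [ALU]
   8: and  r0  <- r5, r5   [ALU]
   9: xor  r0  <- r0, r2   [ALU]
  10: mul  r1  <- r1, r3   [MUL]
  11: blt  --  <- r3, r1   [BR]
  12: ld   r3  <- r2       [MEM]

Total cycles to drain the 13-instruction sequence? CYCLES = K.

CYCLES = 8

c0: i0+i1 xor.ALU+and.ALU  pair
c1: i2+i3 blt.BR+sub.ALU  pair
c2: i4+i5 ld.MEM+or.ALU  pair
c3: i6+i7 ld.MEM+sll.ALU  pair
c4: i8 and.ALU  RAW+WAW r0
c5: i9+i10 xor.ALU+mul.MUL  pair
c6: i11 blt.BR  no-port BR/MEM
c7: i12 ld.MEM  tail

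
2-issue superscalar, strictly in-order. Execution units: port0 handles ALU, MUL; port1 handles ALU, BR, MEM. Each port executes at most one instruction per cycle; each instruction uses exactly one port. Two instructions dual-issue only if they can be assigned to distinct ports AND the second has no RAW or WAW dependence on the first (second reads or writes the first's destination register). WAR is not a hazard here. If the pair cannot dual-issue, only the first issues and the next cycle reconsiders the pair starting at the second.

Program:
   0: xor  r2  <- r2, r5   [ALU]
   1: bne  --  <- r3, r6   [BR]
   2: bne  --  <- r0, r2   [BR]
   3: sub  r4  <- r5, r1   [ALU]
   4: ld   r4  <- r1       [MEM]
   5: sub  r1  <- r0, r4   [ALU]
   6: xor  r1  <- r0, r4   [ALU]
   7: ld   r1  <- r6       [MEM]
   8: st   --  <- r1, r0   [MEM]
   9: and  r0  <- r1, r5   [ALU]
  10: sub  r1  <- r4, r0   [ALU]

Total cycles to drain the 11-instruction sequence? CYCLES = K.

CYCLES = 8

#0 head=0: xor.ALU+bne.BR i0&i1 pair
#1 head=2: bne.BR+sub.ALU i2&i3 pair
#2 head=4: ld.MEM i4 RAW r4
#3 head=5: sub.ALU i5 WAW r1
#4 head=6: xor.ALU i6 WAW r1
#5 head=7: ld.MEM i7 no-port MEM/MEM
#6 head=8: st.MEM+and.ALU i8&i9 pair
#7 head=10: sub.ALU i10 tail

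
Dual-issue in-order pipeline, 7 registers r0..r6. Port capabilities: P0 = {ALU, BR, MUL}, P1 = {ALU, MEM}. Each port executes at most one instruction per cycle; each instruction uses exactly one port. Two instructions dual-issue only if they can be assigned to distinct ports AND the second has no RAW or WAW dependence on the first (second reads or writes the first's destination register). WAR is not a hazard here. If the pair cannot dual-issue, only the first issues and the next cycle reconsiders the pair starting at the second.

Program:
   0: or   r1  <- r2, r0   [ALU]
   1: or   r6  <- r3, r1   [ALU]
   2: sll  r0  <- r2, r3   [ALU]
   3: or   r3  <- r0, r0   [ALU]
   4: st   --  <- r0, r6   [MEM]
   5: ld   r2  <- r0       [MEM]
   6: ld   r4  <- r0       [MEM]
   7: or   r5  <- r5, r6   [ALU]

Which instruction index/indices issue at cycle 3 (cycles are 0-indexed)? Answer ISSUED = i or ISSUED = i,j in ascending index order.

c0: i0 or.ALU  RAW r1
c1: i1,i2 or.ALU sll.ALU  2-wide
c2: i3,i4 or.ALU st.MEM  2-wide
c3: i5 ld.MEM  no-port MEM/MEM
c4: i6,i7 ld.MEM or.ALU  2-wide

ISSUED = 5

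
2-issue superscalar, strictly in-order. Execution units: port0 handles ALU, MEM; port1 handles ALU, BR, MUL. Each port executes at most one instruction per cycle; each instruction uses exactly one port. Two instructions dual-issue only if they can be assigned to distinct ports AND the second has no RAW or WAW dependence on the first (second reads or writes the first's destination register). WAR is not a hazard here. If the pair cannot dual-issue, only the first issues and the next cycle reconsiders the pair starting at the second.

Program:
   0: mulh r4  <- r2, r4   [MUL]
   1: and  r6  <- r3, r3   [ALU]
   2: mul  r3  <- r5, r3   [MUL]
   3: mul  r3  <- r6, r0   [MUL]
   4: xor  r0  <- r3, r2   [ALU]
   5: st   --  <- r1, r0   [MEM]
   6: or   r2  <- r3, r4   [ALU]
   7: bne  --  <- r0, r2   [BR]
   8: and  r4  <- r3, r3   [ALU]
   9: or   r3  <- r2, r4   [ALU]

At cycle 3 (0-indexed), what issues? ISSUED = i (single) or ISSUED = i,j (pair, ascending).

ISSUED = 4

[0] i0,i1  mulh+and  -- pair
[1] i2  mul  -- no-port MUL/MUL
[2] i3  mul  -- RAW r3
[3] i4  xor  -- RAW r0
[4] i5,i6  st+or  -- pair
[5] i7,i8  bne+and  -- pair
[6] i9  or  -- tail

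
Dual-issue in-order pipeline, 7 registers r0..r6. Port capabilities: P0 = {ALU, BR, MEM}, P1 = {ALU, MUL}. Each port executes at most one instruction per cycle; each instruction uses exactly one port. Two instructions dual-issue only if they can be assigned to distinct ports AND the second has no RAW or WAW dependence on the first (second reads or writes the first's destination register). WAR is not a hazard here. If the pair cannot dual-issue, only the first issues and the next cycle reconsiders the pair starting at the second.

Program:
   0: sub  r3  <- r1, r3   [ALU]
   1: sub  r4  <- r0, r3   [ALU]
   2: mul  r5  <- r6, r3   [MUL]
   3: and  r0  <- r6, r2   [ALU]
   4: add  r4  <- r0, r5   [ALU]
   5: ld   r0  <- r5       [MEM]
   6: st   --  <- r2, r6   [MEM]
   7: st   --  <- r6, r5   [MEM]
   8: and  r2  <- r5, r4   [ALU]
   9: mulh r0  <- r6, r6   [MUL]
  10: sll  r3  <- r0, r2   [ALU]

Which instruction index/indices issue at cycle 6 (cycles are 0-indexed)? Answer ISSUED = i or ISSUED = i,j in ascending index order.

ISSUED = 9

0. sub @i0  | RAW r3
1. sub;mul @i1&i2  | pair
2. and @i3  | RAW r0
3. add;ld @i4&i5  | pair
4. st @i6  | no-port MEM/MEM
5. st;and @i7&i8  | pair
6. mulh @i9  | RAW r0
7. sll @i10  | tail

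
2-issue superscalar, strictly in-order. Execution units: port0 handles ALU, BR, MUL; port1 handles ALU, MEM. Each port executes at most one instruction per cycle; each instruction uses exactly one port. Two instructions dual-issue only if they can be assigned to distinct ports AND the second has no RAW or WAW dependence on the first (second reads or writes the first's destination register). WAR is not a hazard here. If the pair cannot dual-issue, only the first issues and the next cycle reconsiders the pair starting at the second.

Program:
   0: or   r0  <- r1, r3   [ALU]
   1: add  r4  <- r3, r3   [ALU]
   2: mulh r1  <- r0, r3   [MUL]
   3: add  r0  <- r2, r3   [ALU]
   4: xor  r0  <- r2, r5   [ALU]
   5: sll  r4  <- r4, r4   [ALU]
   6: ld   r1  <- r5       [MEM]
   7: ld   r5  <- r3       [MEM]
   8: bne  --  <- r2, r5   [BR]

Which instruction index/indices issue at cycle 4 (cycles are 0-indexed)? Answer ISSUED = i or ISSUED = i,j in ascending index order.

[0] i0/i1  or.ALU+add.ALU  -- pair
[1] i2/i3  mulh.MUL+add.ALU  -- pair
[2] i4/i5  xor.ALU+sll.ALU  -- pair
[3] i6  ld.MEM  -- no-port MEM/MEM
[4] i7  ld.MEM  -- RAW r5
[5] i8  bne.BR  -- tail

ISSUED = 7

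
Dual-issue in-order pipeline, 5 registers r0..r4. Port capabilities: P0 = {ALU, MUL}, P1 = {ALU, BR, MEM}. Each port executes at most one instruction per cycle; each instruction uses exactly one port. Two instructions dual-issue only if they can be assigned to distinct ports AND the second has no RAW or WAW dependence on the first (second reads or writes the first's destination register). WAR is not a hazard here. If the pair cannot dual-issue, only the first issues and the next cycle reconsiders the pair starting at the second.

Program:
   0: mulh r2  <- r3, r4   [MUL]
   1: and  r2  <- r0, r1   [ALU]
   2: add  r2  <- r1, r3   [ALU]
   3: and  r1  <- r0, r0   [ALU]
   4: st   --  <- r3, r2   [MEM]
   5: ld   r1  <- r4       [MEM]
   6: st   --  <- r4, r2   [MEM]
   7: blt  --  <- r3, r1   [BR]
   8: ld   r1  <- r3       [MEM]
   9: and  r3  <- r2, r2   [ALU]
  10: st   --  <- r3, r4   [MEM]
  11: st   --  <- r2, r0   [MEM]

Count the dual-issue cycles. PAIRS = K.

0. mulh.MUL @i0  | WAW r2
1. and.ALU @i1  | WAW r2
2. add.ALU+and.ALU @i2+i3  | pair
3. st.MEM @i4  | no-port MEM/MEM
4. ld.MEM @i5  | no-port MEM/MEM
5. st.MEM @i6  | no-port MEM/BR
6. blt.BR @i7  | no-port BR/MEM
7. ld.MEM+and.ALU @i8+i9  | pair
8. st.MEM @i10  | no-port MEM/MEM
9. st.MEM @i11  | tail

PAIRS = 2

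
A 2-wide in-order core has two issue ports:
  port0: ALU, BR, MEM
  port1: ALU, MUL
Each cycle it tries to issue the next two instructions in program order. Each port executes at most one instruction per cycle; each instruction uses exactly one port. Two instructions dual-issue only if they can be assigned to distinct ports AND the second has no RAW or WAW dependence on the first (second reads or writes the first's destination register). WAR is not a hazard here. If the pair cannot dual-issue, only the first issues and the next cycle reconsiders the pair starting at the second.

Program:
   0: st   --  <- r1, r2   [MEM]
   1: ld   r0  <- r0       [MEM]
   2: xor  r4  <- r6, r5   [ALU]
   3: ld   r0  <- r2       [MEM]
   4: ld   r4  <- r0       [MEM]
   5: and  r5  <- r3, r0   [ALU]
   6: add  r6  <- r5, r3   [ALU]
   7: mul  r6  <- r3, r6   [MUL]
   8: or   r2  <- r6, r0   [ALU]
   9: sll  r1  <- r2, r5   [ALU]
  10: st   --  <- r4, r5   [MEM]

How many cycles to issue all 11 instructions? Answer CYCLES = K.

CYCLES = 8

c0: i0 st.MEM  no-port MEM/MEM
c1: i1+i2 ld.MEM+xor.ALU  dual
c2: i3 ld.MEM  no-port MEM/MEM
c3: i4+i5 ld.MEM+and.ALU  dual
c4: i6 add.ALU  RAW+WAW r6
c5: i7 mul.MUL  RAW r6
c6: i8 or.ALU  RAW r2
c7: i9+i10 sll.ALU+st.MEM  dual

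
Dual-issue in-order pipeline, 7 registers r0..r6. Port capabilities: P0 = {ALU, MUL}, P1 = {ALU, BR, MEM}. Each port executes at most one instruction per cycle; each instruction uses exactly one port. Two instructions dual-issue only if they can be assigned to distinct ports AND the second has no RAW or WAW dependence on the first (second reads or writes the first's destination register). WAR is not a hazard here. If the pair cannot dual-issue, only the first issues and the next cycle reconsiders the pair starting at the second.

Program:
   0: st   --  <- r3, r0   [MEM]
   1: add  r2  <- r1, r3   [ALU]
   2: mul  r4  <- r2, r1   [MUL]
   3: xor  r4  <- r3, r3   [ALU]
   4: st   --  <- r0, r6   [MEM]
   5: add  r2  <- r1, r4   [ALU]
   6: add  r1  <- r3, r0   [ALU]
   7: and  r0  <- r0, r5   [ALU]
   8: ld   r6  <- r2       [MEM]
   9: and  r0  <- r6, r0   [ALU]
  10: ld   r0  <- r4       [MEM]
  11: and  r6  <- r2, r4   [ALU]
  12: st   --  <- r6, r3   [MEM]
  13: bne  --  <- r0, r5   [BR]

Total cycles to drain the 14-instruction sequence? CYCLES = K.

t=0 i0/i1:st.MEM/add.ALU ; 2-wide
t=1 i2:mul.MUL ; WAW r4
t=2 i3/i4:xor.ALU/st.MEM ; 2-wide
t=3 i5/i6:add.ALU/add.ALU ; 2-wide
t=4 i7/i8:and.ALU/ld.MEM ; 2-wide
t=5 i9:and.ALU ; WAW r0
t=6 i10/i11:ld.MEM/and.ALU ; 2-wide
t=7 i12:st.MEM ; no-port MEM/BR
t=8 i13:bne.BR ; tail

CYCLES = 9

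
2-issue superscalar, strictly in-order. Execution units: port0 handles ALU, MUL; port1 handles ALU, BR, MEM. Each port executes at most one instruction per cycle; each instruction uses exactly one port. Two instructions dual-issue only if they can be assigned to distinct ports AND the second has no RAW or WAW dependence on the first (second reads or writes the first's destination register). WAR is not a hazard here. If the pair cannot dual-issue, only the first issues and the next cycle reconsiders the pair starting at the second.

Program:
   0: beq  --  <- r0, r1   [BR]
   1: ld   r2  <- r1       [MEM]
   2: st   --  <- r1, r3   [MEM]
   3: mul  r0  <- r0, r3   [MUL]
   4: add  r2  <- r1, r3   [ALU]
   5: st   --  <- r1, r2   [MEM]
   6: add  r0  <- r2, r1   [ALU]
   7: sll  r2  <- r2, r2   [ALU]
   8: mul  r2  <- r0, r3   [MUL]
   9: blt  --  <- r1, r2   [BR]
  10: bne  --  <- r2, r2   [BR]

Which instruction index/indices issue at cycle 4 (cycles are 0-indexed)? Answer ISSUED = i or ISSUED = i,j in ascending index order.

t=0 i0:beq ; no-port BR/MEM
t=1 i1:ld ; no-port MEM/MEM
t=2 i2&i3:st mul ; dual
t=3 i4:add ; RAW r2
t=4 i5&i6:st add ; dual
t=5 i7:sll ; WAW r2
t=6 i8:mul ; RAW r2
t=7 i9:blt ; no-port BR/BR
t=8 i10:bne ; tail

ISSUED = 5,6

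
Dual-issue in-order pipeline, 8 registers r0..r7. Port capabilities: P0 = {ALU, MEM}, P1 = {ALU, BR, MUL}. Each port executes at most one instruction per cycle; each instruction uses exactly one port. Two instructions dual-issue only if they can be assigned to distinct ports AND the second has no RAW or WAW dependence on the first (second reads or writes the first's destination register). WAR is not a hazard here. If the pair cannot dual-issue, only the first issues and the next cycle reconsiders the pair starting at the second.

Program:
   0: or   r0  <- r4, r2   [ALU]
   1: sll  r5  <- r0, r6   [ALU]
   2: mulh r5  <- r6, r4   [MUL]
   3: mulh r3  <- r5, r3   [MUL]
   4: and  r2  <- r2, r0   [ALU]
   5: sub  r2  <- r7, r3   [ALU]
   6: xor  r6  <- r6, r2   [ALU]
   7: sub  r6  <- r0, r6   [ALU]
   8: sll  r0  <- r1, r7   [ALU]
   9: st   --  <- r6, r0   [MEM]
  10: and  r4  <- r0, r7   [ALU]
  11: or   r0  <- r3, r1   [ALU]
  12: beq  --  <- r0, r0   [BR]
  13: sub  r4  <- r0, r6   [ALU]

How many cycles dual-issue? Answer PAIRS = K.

PAIRS = 4

c0: i0 or.ALU  RAW r0
c1: i1 sll.ALU  WAW r5
c2: i2 mulh.MUL  no-port MUL/MUL
c3: i3,i4 mulh.MUL and.ALU  2-wide
c4: i5 sub.ALU  RAW r2
c5: i6 xor.ALU  RAW+WAW r6
c6: i7,i8 sub.ALU sll.ALU  2-wide
c7: i9,i10 st.MEM and.ALU  2-wide
c8: i11 or.ALU  RAW r0
c9: i12,i13 beq.BR sub.ALU  2-wide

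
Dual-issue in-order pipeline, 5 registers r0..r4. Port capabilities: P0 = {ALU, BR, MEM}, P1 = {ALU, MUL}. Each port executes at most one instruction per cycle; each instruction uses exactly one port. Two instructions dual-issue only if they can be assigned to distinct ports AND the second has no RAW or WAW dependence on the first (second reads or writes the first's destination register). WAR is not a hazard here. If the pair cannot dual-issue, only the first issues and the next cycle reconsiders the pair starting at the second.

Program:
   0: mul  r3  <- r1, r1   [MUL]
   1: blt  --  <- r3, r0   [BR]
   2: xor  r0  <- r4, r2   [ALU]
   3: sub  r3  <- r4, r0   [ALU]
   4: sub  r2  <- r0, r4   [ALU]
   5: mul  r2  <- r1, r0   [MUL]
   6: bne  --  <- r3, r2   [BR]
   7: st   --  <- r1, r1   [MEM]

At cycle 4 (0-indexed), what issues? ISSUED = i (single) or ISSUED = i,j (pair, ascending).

  cy0 -> i0 (mul.MUL) RAW r3
  cy1 -> i1/i2 (blt.BR/xor.ALU) 2-wide
  cy2 -> i3/i4 (sub.ALU/sub.ALU) 2-wide
  cy3 -> i5 (mul.MUL) RAW r2
  cy4 -> i6 (bne.BR) no-port BR/MEM
  cy5 -> i7 (st.MEM) tail

ISSUED = 6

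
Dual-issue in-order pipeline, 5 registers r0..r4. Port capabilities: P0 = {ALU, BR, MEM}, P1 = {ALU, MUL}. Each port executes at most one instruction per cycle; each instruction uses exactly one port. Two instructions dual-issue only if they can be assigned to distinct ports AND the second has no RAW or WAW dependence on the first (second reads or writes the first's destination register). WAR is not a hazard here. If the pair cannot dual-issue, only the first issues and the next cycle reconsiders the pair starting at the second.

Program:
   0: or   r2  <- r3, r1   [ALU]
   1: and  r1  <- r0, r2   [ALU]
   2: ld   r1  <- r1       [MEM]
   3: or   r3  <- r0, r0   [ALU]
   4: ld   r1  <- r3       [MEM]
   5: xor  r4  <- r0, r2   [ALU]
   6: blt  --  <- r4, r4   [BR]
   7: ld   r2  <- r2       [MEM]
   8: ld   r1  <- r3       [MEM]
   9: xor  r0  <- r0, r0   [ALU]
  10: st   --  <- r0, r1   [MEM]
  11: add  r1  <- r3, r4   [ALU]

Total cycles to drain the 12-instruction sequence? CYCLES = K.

t=0 i0:or ; RAW r2
t=1 i1:and ; RAW+WAW r1
t=2 i2&i3:ld or ; pair
t=3 i4&i5:ld xor ; pair
t=4 i6:blt ; no-port BR/MEM
t=5 i7:ld ; no-port MEM/MEM
t=6 i8&i9:ld xor ; pair
t=7 i10&i11:st add ; pair

CYCLES = 8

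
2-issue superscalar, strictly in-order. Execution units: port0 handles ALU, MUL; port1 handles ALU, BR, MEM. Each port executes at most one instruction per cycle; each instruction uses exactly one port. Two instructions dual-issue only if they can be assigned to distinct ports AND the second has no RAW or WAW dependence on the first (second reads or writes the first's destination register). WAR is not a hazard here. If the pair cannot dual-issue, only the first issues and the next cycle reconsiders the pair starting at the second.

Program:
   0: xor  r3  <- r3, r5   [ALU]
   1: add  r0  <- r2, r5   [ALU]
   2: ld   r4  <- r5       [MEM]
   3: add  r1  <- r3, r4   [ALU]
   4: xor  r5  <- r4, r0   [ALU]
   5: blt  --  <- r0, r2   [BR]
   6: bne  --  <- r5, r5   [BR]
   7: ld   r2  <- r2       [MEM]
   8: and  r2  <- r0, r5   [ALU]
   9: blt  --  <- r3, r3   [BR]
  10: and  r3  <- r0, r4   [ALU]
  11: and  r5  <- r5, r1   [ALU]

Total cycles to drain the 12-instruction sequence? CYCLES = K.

c0: i0+i1 xor.ALU+add.ALU  pair
c1: i2 ld.MEM  RAW r4
c2: i3+i4 add.ALU+xor.ALU  pair
c3: i5 blt.BR  no-port BR/BR
c4: i6 bne.BR  no-port BR/MEM
c5: i7 ld.MEM  WAW r2
c6: i8+i9 and.ALU+blt.BR  pair
c7: i10+i11 and.ALU+and.ALU  pair

CYCLES = 8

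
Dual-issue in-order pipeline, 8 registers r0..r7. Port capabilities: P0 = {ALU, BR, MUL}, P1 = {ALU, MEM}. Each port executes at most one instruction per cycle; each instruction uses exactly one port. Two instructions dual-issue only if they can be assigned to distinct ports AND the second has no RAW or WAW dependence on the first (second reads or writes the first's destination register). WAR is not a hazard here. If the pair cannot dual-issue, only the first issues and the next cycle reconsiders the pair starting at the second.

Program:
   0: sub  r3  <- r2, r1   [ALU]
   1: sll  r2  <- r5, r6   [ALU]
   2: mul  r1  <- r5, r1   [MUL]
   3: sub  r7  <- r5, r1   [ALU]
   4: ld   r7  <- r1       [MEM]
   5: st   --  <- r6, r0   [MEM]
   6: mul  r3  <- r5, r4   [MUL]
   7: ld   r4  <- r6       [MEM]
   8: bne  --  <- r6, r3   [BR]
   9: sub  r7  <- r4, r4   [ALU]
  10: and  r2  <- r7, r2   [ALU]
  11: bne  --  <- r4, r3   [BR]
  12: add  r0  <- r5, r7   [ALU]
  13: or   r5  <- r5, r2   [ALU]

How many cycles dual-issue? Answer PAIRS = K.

PAIRS = 5

[0] i0+i1  sub;sll  -- dual
[1] i2  mul  -- RAW r1
[2] i3  sub  -- WAW r7
[3] i4  ld  -- no-port MEM/MEM
[4] i5+i6  st;mul  -- dual
[5] i7+i8  ld;bne  -- dual
[6] i9  sub  -- RAW r7
[7] i10+i11  and;bne  -- dual
[8] i12+i13  add;or  -- dual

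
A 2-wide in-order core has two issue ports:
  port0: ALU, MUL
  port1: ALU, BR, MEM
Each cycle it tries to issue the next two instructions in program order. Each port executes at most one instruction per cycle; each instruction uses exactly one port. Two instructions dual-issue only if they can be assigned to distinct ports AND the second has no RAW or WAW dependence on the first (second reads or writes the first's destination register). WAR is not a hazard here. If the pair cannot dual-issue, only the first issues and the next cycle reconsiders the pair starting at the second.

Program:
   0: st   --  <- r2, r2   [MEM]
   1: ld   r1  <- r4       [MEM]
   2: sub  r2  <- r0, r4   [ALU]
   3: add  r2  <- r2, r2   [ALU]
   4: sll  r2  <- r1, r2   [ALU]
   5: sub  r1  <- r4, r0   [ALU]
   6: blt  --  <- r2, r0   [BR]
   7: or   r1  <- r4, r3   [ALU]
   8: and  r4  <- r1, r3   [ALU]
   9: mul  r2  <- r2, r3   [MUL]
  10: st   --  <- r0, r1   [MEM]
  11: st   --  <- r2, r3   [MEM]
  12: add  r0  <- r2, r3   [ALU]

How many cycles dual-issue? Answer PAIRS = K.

  cy0 -> i0 (st.MEM) no-port MEM/MEM
  cy1 -> i1+i2 (ld.MEM;sub.ALU) 2-wide
  cy2 -> i3 (add.ALU) RAW+WAW r2
  cy3 -> i4+i5 (sll.ALU;sub.ALU) 2-wide
  cy4 -> i6+i7 (blt.BR;or.ALU) 2-wide
  cy5 -> i8+i9 (and.ALU;mul.MUL) 2-wide
  cy6 -> i10 (st.MEM) no-port MEM/MEM
  cy7 -> i11+i12 (st.MEM;add.ALU) 2-wide

PAIRS = 5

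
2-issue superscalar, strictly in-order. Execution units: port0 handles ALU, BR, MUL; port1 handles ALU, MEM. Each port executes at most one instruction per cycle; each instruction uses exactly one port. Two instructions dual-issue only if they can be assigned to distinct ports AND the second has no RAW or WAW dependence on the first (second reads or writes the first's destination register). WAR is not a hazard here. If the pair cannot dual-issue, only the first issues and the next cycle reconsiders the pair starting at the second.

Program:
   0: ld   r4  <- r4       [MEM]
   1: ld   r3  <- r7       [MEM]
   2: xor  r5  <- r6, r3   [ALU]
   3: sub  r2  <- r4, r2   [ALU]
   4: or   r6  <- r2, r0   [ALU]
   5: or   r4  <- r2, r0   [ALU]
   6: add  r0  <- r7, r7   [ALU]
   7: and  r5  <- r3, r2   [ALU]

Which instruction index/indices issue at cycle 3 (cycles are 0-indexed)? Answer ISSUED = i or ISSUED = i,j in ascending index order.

c0: i0 ld  no-port MEM/MEM
c1: i1 ld  RAW r3
c2: i2,i3 xor+sub  2-wide
c3: i4,i5 or+or  2-wide
c4: i6,i7 add+and  2-wide

ISSUED = 4,5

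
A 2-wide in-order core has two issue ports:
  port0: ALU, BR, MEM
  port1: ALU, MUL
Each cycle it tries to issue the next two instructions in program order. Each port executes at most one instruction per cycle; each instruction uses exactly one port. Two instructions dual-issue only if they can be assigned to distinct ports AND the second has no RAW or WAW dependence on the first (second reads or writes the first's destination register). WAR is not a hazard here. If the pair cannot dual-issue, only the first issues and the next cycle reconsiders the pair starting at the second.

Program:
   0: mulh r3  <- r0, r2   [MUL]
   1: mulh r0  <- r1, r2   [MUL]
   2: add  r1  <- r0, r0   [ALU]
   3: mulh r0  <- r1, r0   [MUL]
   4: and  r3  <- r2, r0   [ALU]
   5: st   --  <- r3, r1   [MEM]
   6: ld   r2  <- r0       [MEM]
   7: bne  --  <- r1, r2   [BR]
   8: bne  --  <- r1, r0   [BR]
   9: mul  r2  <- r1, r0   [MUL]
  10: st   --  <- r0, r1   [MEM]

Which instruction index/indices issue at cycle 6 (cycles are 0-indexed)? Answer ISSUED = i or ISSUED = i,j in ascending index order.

0. mulh @i0  | no-port MUL/MUL
1. mulh @i1  | RAW r0
2. add @i2  | RAW r1
3. mulh @i3  | RAW r0
4. and @i4  | RAW r3
5. st @i5  | no-port MEM/MEM
6. ld @i6  | no-port MEM/BR
7. bne @i7  | no-port BR/BR
8. bne mul @i8,i9  | dual
9. st @i10  | tail

ISSUED = 6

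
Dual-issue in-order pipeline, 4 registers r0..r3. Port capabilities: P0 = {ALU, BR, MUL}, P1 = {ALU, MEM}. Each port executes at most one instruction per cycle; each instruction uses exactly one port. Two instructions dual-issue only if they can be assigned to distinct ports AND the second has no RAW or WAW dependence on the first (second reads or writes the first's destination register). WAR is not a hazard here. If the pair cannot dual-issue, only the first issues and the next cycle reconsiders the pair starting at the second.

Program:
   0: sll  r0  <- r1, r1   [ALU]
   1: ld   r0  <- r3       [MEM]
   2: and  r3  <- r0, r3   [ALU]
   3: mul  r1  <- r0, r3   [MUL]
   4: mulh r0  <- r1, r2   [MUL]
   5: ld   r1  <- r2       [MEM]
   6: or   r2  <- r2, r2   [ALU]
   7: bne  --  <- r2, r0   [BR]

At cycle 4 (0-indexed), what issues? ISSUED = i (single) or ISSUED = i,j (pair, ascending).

  cy0 -> i0 (sll.ALU) WAW r0
  cy1 -> i1 (ld.MEM) RAW r0
  cy2 -> i2 (and.ALU) RAW r3
  cy3 -> i3 (mul.MUL) no-port MUL/MUL
  cy4 -> i4+i5 (mulh.MUL;ld.MEM) dual
  cy5 -> i6 (or.ALU) RAW r2
  cy6 -> i7 (bne.BR) tail

ISSUED = 4,5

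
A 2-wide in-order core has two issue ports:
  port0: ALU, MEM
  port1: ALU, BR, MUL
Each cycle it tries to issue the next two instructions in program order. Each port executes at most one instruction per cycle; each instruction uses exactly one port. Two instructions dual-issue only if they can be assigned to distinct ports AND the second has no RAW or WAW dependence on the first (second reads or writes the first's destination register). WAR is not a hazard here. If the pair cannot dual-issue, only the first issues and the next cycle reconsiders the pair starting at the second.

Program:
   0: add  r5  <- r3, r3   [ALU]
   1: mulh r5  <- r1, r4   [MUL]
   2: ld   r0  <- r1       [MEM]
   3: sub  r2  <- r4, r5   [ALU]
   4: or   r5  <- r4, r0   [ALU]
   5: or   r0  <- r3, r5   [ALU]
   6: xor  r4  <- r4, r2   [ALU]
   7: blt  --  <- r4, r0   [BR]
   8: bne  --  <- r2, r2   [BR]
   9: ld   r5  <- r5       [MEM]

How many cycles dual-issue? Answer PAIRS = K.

0. add.ALU @i0  | WAW r5
1. mulh.MUL/ld.MEM @i1/i2  | 2-wide
2. sub.ALU/or.ALU @i3/i4  | 2-wide
3. or.ALU/xor.ALU @i5/i6  | 2-wide
4. blt.BR @i7  | no-port BR/BR
5. bne.BR/ld.MEM @i8/i9  | 2-wide

PAIRS = 4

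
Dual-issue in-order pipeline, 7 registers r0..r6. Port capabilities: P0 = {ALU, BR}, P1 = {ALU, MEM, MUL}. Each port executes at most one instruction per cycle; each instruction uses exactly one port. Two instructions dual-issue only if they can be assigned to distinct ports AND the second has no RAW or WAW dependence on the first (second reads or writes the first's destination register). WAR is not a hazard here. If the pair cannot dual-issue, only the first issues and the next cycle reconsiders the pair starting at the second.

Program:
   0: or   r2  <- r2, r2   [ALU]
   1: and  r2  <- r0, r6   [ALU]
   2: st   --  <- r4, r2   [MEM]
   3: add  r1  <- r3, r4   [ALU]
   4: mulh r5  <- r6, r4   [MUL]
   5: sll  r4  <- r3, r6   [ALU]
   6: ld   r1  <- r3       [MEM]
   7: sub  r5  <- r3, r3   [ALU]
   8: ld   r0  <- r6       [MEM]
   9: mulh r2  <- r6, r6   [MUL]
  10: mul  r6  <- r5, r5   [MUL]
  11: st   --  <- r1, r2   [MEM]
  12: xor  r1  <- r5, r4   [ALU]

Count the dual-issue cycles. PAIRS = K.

0. or @i0  | WAW r2
1. and @i1  | RAW r2
2. st/add @i2/i3  | dual
3. mulh/sll @i4/i5  | dual
4. ld/sub @i6/i7  | dual
5. ld @i8  | no-port MEM/MUL
6. mulh @i9  | no-port MUL/MUL
7. mul @i10  | no-port MUL/MEM
8. st/xor @i11/i12  | dual

PAIRS = 4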